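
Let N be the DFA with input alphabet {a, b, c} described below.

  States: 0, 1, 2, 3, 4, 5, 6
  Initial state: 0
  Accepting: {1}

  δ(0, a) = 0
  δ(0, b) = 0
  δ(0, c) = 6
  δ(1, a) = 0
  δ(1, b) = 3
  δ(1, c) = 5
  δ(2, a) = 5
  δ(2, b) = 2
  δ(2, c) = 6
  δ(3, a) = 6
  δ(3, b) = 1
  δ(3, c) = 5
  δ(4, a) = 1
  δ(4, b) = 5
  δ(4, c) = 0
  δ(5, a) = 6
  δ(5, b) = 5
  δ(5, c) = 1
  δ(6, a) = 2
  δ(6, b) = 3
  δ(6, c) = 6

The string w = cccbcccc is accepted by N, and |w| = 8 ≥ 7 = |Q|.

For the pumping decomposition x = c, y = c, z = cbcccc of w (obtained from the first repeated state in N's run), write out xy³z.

cccccbcccc

xy^3z = c·c·c·c·cbcccc = cccccbcccc.
Reading y = c takes N from 6 back to 6, so after x·y·y·y the machine is still in 6, and z then leads to the accepting state 1. Hence cccccbcccc ∈ L(N).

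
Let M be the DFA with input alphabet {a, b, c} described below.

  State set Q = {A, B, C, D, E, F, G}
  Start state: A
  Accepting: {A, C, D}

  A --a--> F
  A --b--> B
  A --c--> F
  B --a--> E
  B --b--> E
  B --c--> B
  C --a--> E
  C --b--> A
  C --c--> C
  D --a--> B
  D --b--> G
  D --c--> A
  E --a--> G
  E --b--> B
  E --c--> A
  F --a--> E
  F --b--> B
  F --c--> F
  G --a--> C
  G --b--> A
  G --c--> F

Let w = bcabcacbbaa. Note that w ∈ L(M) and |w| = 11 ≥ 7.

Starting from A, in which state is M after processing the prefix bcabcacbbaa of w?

C

State sequence: A -b-> B -c-> B -a-> E -b-> B -c-> B -a-> E -c-> A -b-> B -b-> E -a-> G -a-> C

After reading 11 characters, M is in state C.
(This kind of state-tracing is the core of the pumping-lemma construction: with 7 states, pigeonhole forces a repeat within the first 7 steps.)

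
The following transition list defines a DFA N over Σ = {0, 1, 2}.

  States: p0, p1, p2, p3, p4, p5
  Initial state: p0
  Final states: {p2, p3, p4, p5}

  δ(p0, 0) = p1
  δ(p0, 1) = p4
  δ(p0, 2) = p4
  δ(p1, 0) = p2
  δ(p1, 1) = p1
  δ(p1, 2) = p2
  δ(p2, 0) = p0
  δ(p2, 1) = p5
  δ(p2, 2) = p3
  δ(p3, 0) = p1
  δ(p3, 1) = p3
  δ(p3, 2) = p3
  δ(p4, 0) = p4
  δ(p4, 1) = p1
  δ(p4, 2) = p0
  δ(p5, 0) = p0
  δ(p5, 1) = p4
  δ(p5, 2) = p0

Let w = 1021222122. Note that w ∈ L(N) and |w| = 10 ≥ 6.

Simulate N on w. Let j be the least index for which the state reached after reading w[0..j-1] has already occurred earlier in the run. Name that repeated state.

p4

Run of N on w = 1 0 2 1 2 2 2 1 2 2:
  step 0: p0  (start)
  step 1: p4  (read 1: p0→p4)
  step 2: p4  (read 0: p4→p4)   ← first repeat (p4 seen earlier)
  step 3: p0  (read 2: p4→p0)
  step 4: p4  (read 1: p0→p4)
  step 5: p0  (read 2: p4→p0)
  step 6: p4  (read 2: p0→p4)
  step 7: p0  (read 2: p4→p0)
  step 8: p4  (read 1: p0→p4)
  step 9: p0  (read 2: p4→p0)
  step 10: p4  (read 2: p0→p4)

The earliest repeat is at step j = 2: N is in p4, which it already visited at step i = 1.
Since N has 6 states, any run of length ≥ 6 visits 6+1 states, so by pigeonhole some state repeats within the first 6 steps — that repeat gives the pumpable loop.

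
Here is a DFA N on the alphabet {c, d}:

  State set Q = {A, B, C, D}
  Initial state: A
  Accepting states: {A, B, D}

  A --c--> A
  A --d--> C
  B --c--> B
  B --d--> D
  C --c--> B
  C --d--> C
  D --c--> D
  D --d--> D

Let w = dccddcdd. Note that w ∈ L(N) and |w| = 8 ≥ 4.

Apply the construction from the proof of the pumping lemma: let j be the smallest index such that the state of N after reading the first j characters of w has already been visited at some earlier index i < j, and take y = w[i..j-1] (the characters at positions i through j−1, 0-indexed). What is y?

Run of N on w = d c c d d c d d:
  step 0: A  (start)
  step 1: C  (read d: A→C)
  step 2: B  (read c: C→B)
  step 3: B  (read c: B→B)   ← first repeat (B seen earlier)
  step 4: D  (read d: B→D)
  step 5: D  (read d: D→D)
  step 6: D  (read c: D→D)
  step 7: D  (read d: D→D)
  step 8: D  (read d: D→D)

So i = 2, j = 3, giving x = w[0:2] = dc, y = w[2:3] = c, z = w[3:8] = ddcdd.
Check: |xy| = 3 ≤ 4 and |y| = 1 ≥ 1. Reading y takes N from B back to B, so every xyⁱz is accepted.

c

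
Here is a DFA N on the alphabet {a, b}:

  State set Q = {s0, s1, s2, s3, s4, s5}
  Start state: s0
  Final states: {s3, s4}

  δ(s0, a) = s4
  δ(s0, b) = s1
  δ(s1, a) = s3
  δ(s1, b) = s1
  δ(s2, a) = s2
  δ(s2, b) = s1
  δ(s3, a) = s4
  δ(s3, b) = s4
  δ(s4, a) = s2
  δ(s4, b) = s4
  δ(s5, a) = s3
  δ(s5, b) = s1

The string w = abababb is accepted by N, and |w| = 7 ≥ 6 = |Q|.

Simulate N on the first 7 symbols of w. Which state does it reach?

Run of N on the first 7 characters of w = a b a b a b b:
  step 0: s0  (start)
  step 1: s4  (read a: s0→s4)
  step 2: s4  (read b: s4→s4)
  step 3: s2  (read a: s4→s2)
  step 4: s1  (read b: s2→s1)
  step 5: s3  (read a: s1→s3)
  step 6: s4  (read b: s3→s4)
  step 7: s4  (read b: s4→s4)

After reading 7 characters, N is in state s4.

s4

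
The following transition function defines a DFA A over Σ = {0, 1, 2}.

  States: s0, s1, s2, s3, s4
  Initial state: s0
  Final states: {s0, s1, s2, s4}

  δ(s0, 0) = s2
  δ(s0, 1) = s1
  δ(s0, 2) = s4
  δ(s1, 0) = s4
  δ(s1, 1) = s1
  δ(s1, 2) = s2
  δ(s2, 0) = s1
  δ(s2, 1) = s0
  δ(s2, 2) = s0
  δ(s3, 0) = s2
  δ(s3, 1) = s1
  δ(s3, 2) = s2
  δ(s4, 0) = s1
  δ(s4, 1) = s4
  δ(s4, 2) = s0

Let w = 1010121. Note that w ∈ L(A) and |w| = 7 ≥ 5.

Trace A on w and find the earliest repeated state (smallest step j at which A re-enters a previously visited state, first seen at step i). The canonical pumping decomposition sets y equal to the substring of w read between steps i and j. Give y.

1

Run of A on w = 1 0 1 0 1 2 1:
  step 0: s0  (start)
  step 1: s1  (read 1: s0→s1)
  step 2: s4  (read 0: s1→s4)
  step 3: s4  (read 1: s4→s4)   ← first repeat (s4 seen earlier)
  step 4: s1  (read 0: s4→s1)
  step 5: s1  (read 1: s1→s1)
  step 6: s2  (read 2: s1→s2)
  step 7: s0  (read 1: s2→s0)

So i = 2, j = 3, giving x = w[0:2] = 10, y = w[2:3] = 1, z = w[3:7] = 0121.
Check: |xy| = 3 ≤ 5 and |y| = 1 ≥ 1. Reading y takes A from s4 back to s4, so every xyⁱz is accepted.
With |Q| = 5, pigeonhole forces a state repeat no later than step 5; the substring read between the first and second visits to that state can be pumped.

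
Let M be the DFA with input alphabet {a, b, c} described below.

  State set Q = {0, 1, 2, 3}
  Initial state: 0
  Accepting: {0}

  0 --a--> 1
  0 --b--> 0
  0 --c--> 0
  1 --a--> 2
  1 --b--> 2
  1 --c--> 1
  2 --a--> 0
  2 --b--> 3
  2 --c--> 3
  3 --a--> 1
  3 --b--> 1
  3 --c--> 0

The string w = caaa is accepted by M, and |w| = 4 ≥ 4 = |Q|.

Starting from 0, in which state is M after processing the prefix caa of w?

State sequence: 0 -c-> 0 -a-> 1 -a-> 2

After reading 3 characters, M is in state 2.

2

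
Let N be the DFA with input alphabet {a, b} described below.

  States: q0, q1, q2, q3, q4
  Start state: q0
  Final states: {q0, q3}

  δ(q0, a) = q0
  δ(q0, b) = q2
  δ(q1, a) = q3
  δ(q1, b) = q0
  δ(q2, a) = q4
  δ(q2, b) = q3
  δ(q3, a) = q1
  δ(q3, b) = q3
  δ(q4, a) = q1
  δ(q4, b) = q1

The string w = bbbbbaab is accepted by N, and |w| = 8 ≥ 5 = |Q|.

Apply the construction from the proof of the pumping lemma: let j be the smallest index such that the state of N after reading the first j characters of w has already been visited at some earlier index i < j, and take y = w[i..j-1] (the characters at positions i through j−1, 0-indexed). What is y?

State sequence: q0 -b-> q2 -b-> q3 -b-> q3 -b-> q3 -b-> q3 -a-> q1 -a-> q3 -b-> q3
First repeat at step 3: q3 was already visited.

So i = 2, j = 3, giving x = w[0:2] = bb, y = w[2:3] = b, z = w[3:8] = bbaab.
Check: |xy| = 3 ≤ 5 and |y| = 1 ≥ 1. Reading y takes N from q3 back to q3, so every xyⁱz is accepted.

b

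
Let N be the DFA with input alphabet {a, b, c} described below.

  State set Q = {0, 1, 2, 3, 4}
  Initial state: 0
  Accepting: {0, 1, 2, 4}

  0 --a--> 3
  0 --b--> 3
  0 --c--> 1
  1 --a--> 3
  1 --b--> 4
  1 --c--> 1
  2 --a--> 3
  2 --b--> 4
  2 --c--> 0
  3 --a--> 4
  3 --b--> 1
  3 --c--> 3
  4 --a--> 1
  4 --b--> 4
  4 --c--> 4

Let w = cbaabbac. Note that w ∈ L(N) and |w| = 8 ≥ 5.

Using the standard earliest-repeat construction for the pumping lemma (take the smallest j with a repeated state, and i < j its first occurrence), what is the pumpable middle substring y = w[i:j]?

Run of N on w = c b a a b b a c:
  step 0: 0  (start)
  step 1: 1  (read c: 0→1)
  step 2: 4  (read b: 1→4)
  step 3: 1  (read a: 4→1)   ← first repeat (1 seen earlier)
  step 4: 3  (read a: 1→3)
  step 5: 1  (read b: 3→1)
  step 6: 4  (read b: 1→4)
  step 7: 1  (read a: 4→1)
  step 8: 1  (read c: 1→1)

So i = 1, j = 3, giving x = w[0:1] = c, y = w[1:3] = ba, z = w[3:8] = abbac.
Check: |xy| = 3 ≤ 5 and |y| = 2 ≥ 1. Reading y takes N from 1 back to 1, so every xyⁱz is accepted.
Pumping length from the standard proof: p = 5 (the number of states). The repeated state found above gives |xy| = j ≤ 5 and |y| = j − i ≥ 1.

ba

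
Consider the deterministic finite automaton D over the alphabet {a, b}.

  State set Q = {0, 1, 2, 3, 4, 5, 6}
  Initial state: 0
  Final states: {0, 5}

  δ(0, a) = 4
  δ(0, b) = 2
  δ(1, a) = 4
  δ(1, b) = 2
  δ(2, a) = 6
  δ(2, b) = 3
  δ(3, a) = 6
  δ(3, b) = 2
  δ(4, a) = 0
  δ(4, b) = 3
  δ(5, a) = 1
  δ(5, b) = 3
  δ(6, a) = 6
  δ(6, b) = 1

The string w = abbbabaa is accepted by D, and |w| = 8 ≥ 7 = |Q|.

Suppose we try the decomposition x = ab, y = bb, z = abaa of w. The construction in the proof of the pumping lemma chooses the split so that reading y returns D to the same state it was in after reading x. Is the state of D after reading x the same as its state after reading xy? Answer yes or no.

Run of D on the first 4 characters of w = a b b b:
  step 0: 0  (start)
  step 1: 4  (read a: 0→4)
  step 2: 3  (read b: 4→3)
  step 3: 2  (read b: 3→2)
  step 4: 3  (read b: 2→3)

After x (step 2): 3. After xy (step 4): 3.
They match, so y = bb drives D around a cycle from 3 back to itself; pumping y any number of times keeps D in 3 before reading z, and xyⁱz ∈ L(D) for every i ≥ 0.

yes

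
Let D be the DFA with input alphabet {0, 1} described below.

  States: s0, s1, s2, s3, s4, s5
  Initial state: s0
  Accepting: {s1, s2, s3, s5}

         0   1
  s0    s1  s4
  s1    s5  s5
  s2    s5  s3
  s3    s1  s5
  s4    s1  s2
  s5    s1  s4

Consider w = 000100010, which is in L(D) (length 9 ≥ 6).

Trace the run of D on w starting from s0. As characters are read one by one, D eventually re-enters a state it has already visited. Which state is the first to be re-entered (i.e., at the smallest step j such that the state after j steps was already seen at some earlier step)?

s1

State sequence: s0 -0-> s1 -0-> s5 -0-> s1 -1-> s5 -0-> s1 -0-> s5 -0-> s1 -1-> s5 -0-> s1
First repeat at step 3: s1 was already visited.

The earliest repeat is at step j = 3: D is in s1, which it already visited at step i = 1.
With |Q| = 6, pigeonhole forces a state repeat no later than step 6; the substring read between the first and second visits to that state can be pumped.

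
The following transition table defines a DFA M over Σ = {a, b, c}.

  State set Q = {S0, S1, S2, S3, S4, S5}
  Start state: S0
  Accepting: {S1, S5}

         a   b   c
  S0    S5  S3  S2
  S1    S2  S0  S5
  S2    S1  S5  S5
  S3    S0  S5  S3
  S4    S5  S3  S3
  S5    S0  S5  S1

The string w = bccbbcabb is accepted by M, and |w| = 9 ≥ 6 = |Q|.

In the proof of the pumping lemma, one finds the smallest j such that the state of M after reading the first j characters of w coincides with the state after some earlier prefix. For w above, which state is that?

State sequence: S0 -b-> S3 -c-> S3 -c-> S3 -b-> S5 -b-> S5 -c-> S1 -a-> S2 -b-> S5 -b-> S5
First repeat at step 2: S3 was already visited.

The earliest repeat is at step j = 2: M is in S3, which it already visited at step i = 1.

S3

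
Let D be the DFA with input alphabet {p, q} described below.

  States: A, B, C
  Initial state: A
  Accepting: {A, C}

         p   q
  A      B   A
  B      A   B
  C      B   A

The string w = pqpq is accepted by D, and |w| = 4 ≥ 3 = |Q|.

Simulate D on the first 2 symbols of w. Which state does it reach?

Run of D on the first 2 characters of w = p q:
  step 0: A  (start)
  step 1: B  (read p: A→B)
  step 2: B  (read q: B→B)

After reading 2 characters, D is in state B.

B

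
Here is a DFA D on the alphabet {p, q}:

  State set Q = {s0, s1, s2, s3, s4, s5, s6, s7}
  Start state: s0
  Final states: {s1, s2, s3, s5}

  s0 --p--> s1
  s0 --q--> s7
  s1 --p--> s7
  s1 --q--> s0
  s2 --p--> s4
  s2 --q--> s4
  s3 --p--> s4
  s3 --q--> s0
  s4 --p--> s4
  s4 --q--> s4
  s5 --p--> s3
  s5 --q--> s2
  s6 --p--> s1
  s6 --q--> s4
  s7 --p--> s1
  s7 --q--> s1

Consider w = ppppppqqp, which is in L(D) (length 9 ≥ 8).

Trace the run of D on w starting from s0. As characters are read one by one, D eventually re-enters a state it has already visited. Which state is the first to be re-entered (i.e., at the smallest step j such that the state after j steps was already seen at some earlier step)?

State sequence: s0 -p-> s1 -p-> s7 -p-> s1 -p-> s7 -p-> s1 -p-> s7 -q-> s1 -q-> s0 -p-> s1
First repeat at step 3: s1 was already visited.

The earliest repeat is at step j = 3: D is in s1, which it already visited at step i = 1.
The DFA has 8 states, so the proof of the pumping lemma guarantees a repeated state among the first 8+1 visited; the segment between the two visits is the pumpable y.

s1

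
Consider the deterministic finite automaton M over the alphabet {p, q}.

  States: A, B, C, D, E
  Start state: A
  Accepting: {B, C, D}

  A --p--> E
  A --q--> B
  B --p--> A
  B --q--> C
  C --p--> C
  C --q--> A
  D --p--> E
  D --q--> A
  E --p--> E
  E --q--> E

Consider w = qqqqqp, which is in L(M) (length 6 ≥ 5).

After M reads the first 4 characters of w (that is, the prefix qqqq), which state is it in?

B

Run of M on the first 4 characters of w = q q q q:
  step 0: A  (start)
  step 1: B  (read q: A→B)
  step 2: C  (read q: B→C)
  step 3: A  (read q: C→A)
  step 4: B  (read q: A→B)

After reading 4 characters, M is in state B.
(This kind of state-tracing is the core of the pumping-lemma construction: with 5 states, pigeonhole forces a repeat within the first 5 steps.)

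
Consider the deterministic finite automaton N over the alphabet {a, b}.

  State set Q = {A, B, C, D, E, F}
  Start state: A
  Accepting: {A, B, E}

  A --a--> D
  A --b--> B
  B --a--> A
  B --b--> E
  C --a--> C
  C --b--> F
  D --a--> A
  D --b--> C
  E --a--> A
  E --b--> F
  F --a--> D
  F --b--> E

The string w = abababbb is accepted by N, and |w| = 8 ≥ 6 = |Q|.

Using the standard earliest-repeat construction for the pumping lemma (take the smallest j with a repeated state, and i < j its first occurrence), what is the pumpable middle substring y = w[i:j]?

a

Run of N on w = a b a b a b b b:
  step 0: A  (start)
  step 1: D  (read a: A→D)
  step 2: C  (read b: D→C)
  step 3: C  (read a: C→C)   ← first repeat (C seen earlier)
  step 4: F  (read b: C→F)
  step 5: D  (read a: F→D)
  step 6: C  (read b: D→C)
  step 7: F  (read b: C→F)
  step 8: E  (read b: F→E)

So i = 2, j = 3, giving x = w[0:2] = ab, y = w[2:3] = a, z = w[3:8] = babbb.
Check: |xy| = 3 ≤ 6 and |y| = 1 ≥ 1. Reading y takes N from C back to C, so every xyⁱz is accepted.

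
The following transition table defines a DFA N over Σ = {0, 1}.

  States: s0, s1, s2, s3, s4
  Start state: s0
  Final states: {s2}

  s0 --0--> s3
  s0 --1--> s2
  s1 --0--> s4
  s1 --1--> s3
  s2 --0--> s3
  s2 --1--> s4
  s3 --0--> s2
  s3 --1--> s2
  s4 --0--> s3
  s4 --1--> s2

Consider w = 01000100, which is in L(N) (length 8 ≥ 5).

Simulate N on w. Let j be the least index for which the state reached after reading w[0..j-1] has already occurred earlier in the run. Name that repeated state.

Run of N on w = 0 1 0 0 0 1 0 0:
  step 0: s0  (start)
  step 1: s3  (read 0: s0→s3)
  step 2: s2  (read 1: s3→s2)
  step 3: s3  (read 0: s2→s3)   ← first repeat (s3 seen earlier)
  step 4: s2  (read 0: s3→s2)
  step 5: s3  (read 0: s2→s3)
  step 6: s2  (read 1: s3→s2)
  step 7: s3  (read 0: s2→s3)
  step 8: s2  (read 0: s3→s2)

The earliest repeat is at step j = 3: N is in s3, which it already visited at step i = 1.
Since N has 5 states, any run of length ≥ 5 visits 5+1 states, so by pigeonhole some state repeats within the first 5 steps — that repeat gives the pumpable loop.

s3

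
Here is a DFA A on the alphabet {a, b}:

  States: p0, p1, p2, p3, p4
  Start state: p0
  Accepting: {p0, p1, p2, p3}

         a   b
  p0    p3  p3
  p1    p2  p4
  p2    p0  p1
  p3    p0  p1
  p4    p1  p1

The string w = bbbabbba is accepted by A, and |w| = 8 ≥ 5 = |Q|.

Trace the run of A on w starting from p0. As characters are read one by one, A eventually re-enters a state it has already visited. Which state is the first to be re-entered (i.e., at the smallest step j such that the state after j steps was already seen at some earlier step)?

p1

State sequence: p0 -b-> p3 -b-> p1 -b-> p4 -a-> p1 -b-> p4 -b-> p1 -b-> p4 -a-> p1
First repeat at step 4: p1 was already visited.

The earliest repeat is at step j = 4: A is in p1, which it already visited at step i = 2.
Since A has 5 states, any run of length ≥ 5 visits 5+1 states, so by pigeonhole some state repeats within the first 5 steps — that repeat gives the pumpable loop.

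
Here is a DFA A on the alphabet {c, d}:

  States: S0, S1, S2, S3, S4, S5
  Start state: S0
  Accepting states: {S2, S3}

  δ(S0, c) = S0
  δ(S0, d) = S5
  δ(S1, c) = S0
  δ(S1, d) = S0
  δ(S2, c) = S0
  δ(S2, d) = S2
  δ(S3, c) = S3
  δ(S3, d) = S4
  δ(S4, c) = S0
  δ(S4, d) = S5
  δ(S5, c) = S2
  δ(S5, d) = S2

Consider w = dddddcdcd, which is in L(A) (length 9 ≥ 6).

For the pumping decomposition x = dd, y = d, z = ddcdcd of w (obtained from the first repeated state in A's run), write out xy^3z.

xy^3z = dd·d·d·d·ddcdcd = dddddddcdcd.
Reading y = d takes A from S2 back to S2, so after x·y·y·y the machine is still in S2, and z then leads to the accepting state S2. Hence dddddddcdcd ∈ L(A).

dddddddcdcd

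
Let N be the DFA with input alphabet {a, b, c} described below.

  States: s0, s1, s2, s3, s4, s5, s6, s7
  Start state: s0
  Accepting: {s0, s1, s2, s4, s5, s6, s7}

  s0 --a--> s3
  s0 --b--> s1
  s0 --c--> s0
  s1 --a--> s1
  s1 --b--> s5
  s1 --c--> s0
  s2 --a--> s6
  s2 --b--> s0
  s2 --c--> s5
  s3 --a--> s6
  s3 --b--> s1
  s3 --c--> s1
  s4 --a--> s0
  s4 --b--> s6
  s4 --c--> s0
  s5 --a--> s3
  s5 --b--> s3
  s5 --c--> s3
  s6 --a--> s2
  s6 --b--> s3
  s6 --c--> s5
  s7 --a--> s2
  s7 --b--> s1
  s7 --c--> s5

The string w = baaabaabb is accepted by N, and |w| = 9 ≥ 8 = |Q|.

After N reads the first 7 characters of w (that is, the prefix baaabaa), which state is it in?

State sequence: s0 -b-> s1 -a-> s1 -a-> s1 -a-> s1 -b-> s5 -a-> s3 -a-> s6

After reading 7 characters, N is in state s6.
(This kind of state-tracing is the core of the pumping-lemma construction: with 8 states, pigeonhole forces a repeat within the first 8 steps.)

s6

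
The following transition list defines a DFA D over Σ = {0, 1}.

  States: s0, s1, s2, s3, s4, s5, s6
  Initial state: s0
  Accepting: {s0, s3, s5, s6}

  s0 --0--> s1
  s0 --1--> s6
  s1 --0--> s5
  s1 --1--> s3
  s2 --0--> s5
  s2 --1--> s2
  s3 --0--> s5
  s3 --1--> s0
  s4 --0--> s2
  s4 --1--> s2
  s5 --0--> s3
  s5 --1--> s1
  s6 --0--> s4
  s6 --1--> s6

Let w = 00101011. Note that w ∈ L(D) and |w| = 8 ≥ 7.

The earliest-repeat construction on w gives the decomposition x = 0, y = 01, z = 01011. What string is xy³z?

xy^3z = 0·01·01·01·01011 = 001010101011.
Reading y = 01 takes D from s1 back to s1, so after x·y·y·y the machine is still in s1, and z then leads to the accepting state s3. Hence 001010101011 ∈ L(D).

001010101011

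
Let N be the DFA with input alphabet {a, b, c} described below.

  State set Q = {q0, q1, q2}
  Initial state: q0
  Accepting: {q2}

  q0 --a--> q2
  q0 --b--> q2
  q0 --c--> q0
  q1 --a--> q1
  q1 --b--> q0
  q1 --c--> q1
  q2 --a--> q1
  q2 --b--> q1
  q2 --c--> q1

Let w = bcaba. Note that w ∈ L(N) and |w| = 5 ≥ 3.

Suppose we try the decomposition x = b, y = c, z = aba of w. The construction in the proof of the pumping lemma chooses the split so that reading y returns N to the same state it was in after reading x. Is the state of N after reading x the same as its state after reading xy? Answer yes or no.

State sequence: q0 -b-> q2 -c-> q1

After x (step 1): q2. After xy (step 2): q1.
They differ (q2 ≠ q1), so y is not a cycle from the state after x; this split is not the one the pumping-lemma construction produces, and pumping y need not keep the string in L(N).

no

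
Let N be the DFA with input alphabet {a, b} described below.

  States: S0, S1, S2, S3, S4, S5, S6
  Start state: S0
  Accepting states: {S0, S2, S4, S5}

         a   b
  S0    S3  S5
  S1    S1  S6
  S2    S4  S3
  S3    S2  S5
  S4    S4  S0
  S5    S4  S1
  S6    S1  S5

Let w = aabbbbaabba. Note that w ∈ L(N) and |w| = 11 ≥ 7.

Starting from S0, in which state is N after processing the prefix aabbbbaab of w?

S6

Run of N on the first 9 characters of w = a a b b b b a a b:
  step 0: S0  (start)
  step 1: S3  (read a: S0→S3)
  step 2: S2  (read a: S3→S2)
  step 3: S3  (read b: S2→S3)
  step 4: S5  (read b: S3→S5)
  step 5: S1  (read b: S5→S1)
  step 6: S6  (read b: S1→S6)
  step 7: S1  (read a: S6→S1)
  step 8: S1  (read a: S1→S1)
  step 9: S6  (read b: S1→S6)

After reading 9 characters, N is in state S6.
(This kind of state-tracing is the core of the pumping-lemma construction: with 7 states, pigeonhole forces a repeat within the first 7 steps.)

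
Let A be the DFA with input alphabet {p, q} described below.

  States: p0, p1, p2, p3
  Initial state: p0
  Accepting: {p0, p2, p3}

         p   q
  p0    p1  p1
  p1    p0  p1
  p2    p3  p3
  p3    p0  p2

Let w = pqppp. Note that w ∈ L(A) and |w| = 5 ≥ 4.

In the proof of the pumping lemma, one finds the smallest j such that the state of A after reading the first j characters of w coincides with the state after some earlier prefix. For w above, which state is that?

p1

Run of A on w = p q p p p:
  step 0: p0  (start)
  step 1: p1  (read p: p0→p1)
  step 2: p1  (read q: p1→p1)   ← first repeat (p1 seen earlier)
  step 3: p0  (read p: p1→p0)
  step 4: p1  (read p: p0→p1)
  step 5: p0  (read p: p1→p0)

The earliest repeat is at step j = 2: A is in p1, which it already visited at step i = 1.
With |Q| = 4, pigeonhole forces a state repeat no later than step 4; the substring read between the first and second visits to that state can be pumped.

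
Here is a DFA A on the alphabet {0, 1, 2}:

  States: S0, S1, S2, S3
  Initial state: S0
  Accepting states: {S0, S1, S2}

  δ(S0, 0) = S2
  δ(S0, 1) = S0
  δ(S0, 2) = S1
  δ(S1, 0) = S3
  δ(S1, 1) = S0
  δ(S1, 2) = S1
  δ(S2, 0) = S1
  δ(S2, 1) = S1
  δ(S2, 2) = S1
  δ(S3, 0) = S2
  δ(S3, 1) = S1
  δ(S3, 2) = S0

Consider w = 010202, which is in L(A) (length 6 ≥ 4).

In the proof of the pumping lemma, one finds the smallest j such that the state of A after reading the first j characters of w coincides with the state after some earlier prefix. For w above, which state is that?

S0

Run of A on w = 0 1 0 2 0 2:
  step 0: S0  (start)
  step 1: S2  (read 0: S0→S2)
  step 2: S1  (read 1: S2→S1)
  step 3: S3  (read 0: S1→S3)
  step 4: S0  (read 2: S3→S0)   ← first repeat (S0 seen earlier)
  step 5: S2  (read 0: S0→S2)
  step 6: S1  (read 2: S2→S1)

The earliest repeat is at step j = 4: A is in S0, which it already visited at step i = 0.
Since A has 4 states, any run of length ≥ 4 visits 4+1 states, so by pigeonhole some state repeats within the first 4 steps — that repeat gives the pumpable loop.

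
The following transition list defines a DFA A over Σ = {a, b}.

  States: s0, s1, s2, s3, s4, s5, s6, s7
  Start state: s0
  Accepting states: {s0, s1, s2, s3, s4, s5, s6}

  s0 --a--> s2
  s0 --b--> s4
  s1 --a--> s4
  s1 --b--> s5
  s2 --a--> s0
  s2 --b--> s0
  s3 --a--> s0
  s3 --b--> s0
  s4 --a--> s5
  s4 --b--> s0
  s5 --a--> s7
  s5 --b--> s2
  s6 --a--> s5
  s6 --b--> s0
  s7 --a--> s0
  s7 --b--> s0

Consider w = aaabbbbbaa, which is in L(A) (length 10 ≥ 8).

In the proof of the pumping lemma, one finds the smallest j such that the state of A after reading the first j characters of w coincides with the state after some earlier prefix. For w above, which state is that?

s0

Run of A on w = a a a b b b b b a a:
  step 0: s0  (start)
  step 1: s2  (read a: s0→s2)
  step 2: s0  (read a: s2→s0)   ← first repeat (s0 seen earlier)
  step 3: s2  (read a: s0→s2)
  step 4: s0  (read b: s2→s0)
  step 5: s4  (read b: s0→s4)
  step 6: s0  (read b: s4→s0)
  step 7: s4  (read b: s0→s4)
  step 8: s0  (read b: s4→s0)
  step 9: s2  (read a: s0→s2)
  step 10: s0  (read a: s2→s0)

The earliest repeat is at step j = 2: A is in s0, which it already visited at step i = 0.
Pumping length from the standard proof: p = 8 (the number of states). The repeated state found above gives |xy| = j ≤ 8 and |y| = j − i ≥ 1.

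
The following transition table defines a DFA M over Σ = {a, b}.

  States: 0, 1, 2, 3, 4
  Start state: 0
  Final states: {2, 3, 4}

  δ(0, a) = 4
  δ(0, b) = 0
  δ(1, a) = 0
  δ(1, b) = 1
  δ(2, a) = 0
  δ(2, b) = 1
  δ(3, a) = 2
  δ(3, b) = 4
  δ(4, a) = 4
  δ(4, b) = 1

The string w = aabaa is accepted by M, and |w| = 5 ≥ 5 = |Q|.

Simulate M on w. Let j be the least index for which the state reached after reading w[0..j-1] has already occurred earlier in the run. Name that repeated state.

State sequence: 0 -a-> 4 -a-> 4 -b-> 1 -a-> 0 -a-> 4
First repeat at step 2: 4 was already visited.

The earliest repeat is at step j = 2: M is in 4, which it already visited at step i = 1.
With |Q| = 5, pigeonhole forces a state repeat no later than step 5; the substring read between the first and second visits to that state can be pumped.

4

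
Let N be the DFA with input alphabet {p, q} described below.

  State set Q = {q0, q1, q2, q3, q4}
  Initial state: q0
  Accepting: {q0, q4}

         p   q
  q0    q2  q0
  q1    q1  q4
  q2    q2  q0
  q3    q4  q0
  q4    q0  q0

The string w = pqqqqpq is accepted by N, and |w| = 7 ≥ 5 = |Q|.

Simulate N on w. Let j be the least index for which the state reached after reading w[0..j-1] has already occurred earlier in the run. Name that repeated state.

State sequence: q0 -p-> q2 -q-> q0 -q-> q0 -q-> q0 -q-> q0 -p-> q2 -q-> q0
First repeat at step 2: q0 was already visited.

The earliest repeat is at step j = 2: N is in q0, which it already visited at step i = 0.
With |Q| = 5, pigeonhole forces a state repeat no later than step 5; the substring read between the first and second visits to that state can be pumped.

q0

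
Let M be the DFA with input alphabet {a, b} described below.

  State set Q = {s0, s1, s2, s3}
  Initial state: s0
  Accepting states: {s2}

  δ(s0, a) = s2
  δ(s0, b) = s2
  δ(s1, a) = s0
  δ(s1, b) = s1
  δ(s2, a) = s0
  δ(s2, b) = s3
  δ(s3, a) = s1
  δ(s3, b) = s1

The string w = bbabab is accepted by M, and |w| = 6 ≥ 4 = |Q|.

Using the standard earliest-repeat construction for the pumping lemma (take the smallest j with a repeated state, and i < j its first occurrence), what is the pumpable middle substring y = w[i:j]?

b

State sequence: s0 -b-> s2 -b-> s3 -a-> s1 -b-> s1 -a-> s0 -b-> s2
First repeat at step 4: s1 was already visited.

So i = 3, j = 4, giving x = w[0:3] = bba, y = w[3:4] = b, z = w[4:6] = ab.
Check: |xy| = 4 ≤ 4 and |y| = 1 ≥ 1. Reading y takes M from s1 back to s1, so every xyⁱz is accepted.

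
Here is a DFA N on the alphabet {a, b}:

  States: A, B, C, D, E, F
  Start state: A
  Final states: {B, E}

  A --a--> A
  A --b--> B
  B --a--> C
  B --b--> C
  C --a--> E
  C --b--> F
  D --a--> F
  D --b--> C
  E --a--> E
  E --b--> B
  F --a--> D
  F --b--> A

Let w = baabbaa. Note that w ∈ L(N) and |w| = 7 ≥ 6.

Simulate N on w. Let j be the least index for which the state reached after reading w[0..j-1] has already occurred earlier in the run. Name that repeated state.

Run of N on w = b a a b b a a:
  step 0: A  (start)
  step 1: B  (read b: A→B)
  step 2: C  (read a: B→C)
  step 3: E  (read a: C→E)
  step 4: B  (read b: E→B)   ← first repeat (B seen earlier)
  step 5: C  (read b: B→C)
  step 6: E  (read a: C→E)
  step 7: E  (read a: E→E)

The earliest repeat is at step j = 4: N is in B, which it already visited at step i = 1.
The DFA has 6 states, so the proof of the pumping lemma guarantees a repeated state among the first 6+1 visited; the segment between the two visits is the pumpable y.

B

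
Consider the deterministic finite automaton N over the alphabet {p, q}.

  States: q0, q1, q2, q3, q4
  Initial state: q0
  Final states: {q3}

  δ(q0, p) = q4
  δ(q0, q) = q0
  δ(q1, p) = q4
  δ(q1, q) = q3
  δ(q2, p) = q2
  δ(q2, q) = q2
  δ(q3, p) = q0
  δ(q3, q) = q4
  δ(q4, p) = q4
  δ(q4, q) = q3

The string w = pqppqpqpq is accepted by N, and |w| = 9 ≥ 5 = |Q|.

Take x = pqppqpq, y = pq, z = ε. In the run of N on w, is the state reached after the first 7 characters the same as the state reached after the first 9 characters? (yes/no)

State sequence: q0 -p-> q4 -q-> q3 -p-> q0 -p-> q4 -q-> q3 -p-> q0 -q-> q0 -p-> q4 -q-> q3

After x (step 7): q0. After xy (step 9): q3.
They differ (q0 ≠ q3), so y is not a cycle from the state after x; this split is not the one the pumping-lemma construction produces, and pumping y need not keep the string in L(N).

no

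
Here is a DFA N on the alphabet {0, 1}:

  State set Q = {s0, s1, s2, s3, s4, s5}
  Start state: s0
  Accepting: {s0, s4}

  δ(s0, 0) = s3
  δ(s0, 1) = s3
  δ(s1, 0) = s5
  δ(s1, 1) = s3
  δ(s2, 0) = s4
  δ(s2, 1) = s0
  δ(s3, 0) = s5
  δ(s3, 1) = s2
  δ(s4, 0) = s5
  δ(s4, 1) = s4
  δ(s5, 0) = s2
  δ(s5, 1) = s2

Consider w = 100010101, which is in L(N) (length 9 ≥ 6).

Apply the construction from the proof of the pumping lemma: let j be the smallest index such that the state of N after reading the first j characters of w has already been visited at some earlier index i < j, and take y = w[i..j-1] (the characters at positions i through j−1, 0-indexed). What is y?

1

State sequence: s0 -1-> s3 -0-> s5 -0-> s2 -0-> s4 -1-> s4 -0-> s5 -1-> s2 -0-> s4 -1-> s4
First repeat at step 5: s4 was already visited.

So i = 4, j = 5, giving x = w[0:4] = 1000, y = w[4:5] = 1, z = w[5:9] = 0101.
Check: |xy| = 5 ≤ 6 and |y| = 1 ≥ 1. Reading y takes N from s4 back to s4, so every xyⁱz is accepted.
The DFA has 6 states, so the proof of the pumping lemma guarantees a repeated state among the first 6+1 visited; the segment between the two visits is the pumpable y.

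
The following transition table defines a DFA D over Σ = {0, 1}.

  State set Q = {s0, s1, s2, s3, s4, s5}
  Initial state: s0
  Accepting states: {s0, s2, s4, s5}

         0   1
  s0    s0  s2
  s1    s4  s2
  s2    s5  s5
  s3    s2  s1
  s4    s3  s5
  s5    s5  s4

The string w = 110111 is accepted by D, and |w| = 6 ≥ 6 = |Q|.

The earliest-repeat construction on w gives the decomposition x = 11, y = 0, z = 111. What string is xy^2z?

xy^2z = 11·0·0·111 = 1100111.
Reading y = 0 takes D from s5 back to s5, so after x·y·y the machine is still in s5, and z then leads to the accepting state s4. Hence 1100111 ∈ L(D).

1100111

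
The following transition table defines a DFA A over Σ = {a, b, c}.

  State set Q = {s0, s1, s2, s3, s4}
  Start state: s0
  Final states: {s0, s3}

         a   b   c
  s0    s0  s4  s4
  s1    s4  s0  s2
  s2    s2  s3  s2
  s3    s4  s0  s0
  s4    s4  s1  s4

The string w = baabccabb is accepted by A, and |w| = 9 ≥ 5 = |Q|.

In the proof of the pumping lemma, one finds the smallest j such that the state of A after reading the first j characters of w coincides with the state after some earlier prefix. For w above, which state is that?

s4

Run of A on w = b a a b c c a b b:
  step 0: s0  (start)
  step 1: s4  (read b: s0→s4)
  step 2: s4  (read a: s4→s4)   ← first repeat (s4 seen earlier)
  step 3: s4  (read a: s4→s4)
  step 4: s1  (read b: s4→s1)
  step 5: s2  (read c: s1→s2)
  step 6: s2  (read c: s2→s2)
  step 7: s2  (read a: s2→s2)
  step 8: s3  (read b: s2→s3)
  step 9: s0  (read b: s3→s0)

The earliest repeat is at step j = 2: A is in s4, which it already visited at step i = 1.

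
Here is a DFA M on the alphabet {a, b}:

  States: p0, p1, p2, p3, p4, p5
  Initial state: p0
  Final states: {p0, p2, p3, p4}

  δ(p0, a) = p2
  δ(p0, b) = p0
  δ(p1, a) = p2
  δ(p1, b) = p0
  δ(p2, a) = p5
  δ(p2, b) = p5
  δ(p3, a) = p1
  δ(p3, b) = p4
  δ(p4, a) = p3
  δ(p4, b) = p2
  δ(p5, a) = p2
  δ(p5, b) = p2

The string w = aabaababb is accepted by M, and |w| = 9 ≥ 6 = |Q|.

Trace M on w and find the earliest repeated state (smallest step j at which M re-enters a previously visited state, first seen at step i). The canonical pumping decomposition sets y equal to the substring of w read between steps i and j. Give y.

Run of M on w = a a b a a b a b b:
  step 0: p0  (start)
  step 1: p2  (read a: p0→p2)
  step 2: p5  (read a: p2→p5)
  step 3: p2  (read b: p5→p2)   ← first repeat (p2 seen earlier)
  step 4: p5  (read a: p2→p5)
  step 5: p2  (read a: p5→p2)
  step 6: p5  (read b: p2→p5)
  step 7: p2  (read a: p5→p2)
  step 8: p5  (read b: p2→p5)
  step 9: p2  (read b: p5→p2)

So i = 1, j = 3, giving x = w[0:1] = a, y = w[1:3] = ab, z = w[3:9] = aababb.
Check: |xy| = 3 ≤ 6 and |y| = 2 ≥ 1. Reading y takes M from p2 back to p2, so every xyⁱz is accepted.

ab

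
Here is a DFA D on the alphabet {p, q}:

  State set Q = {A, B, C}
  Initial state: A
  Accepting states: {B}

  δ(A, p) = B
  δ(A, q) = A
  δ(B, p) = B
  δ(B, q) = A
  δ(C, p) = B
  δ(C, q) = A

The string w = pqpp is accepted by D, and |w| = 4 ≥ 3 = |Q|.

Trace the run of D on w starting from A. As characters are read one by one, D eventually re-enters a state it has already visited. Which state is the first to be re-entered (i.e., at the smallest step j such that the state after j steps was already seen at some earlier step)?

A

Run of D on w = p q p p:
  step 0: A  (start)
  step 1: B  (read p: A→B)
  step 2: A  (read q: B→A)   ← first repeat (A seen earlier)
  step 3: B  (read p: A→B)
  step 4: B  (read p: B→B)

The earliest repeat is at step j = 2: D is in A, which it already visited at step i = 0.
Pumping length from the standard proof: p = 3 (the number of states). The repeated state found above gives |xy| = j ≤ 3 and |y| = j − i ≥ 1.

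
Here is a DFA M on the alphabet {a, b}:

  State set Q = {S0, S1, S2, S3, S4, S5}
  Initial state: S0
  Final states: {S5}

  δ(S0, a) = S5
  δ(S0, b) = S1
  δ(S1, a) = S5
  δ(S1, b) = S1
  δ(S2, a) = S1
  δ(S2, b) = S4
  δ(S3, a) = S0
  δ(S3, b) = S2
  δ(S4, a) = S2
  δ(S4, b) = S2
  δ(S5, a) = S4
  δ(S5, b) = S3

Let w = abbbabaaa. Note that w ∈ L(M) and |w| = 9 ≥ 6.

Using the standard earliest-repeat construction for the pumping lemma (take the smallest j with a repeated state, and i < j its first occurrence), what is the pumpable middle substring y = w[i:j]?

ba

State sequence: S0 -a-> S5 -b-> S3 -b-> S2 -b-> S4 -a-> S2 -b-> S4 -a-> S2 -a-> S1 -a-> S5
First repeat at step 5: S2 was already visited.

So i = 3, j = 5, giving x = w[0:3] = abb, y = w[3:5] = ba, z = w[5:9] = baaa.
Check: |xy| = 5 ≤ 6 and |y| = 2 ≥ 1. Reading y takes M from S2 back to S2, so every xyⁱz is accepted.
The DFA has 6 states, so the proof of the pumping lemma guarantees a repeated state among the first 6+1 visited; the segment between the two visits is the pumpable y.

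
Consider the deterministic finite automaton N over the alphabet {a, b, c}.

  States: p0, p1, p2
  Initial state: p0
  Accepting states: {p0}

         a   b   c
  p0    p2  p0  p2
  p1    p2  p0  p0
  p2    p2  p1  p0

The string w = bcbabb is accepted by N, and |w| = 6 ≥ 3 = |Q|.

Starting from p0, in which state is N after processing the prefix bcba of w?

State sequence: p0 -b-> p0 -c-> p2 -b-> p1 -a-> p2

After reading 4 characters, N is in state p2.
(This kind of state-tracing is the core of the pumping-lemma construction: with 3 states, pigeonhole forces a repeat within the first 3 steps.)

p2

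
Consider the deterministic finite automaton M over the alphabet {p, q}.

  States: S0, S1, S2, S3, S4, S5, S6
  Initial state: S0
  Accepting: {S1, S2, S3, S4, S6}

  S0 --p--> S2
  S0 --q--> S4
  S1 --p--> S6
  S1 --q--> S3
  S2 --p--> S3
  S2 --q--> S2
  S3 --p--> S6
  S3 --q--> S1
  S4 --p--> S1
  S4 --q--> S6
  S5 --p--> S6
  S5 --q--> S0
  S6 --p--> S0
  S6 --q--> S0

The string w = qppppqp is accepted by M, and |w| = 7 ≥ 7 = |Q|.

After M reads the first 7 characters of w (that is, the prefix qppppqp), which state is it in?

State sequence: S0 -q-> S4 -p-> S1 -p-> S6 -p-> S0 -p-> S2 -q-> S2 -p-> S3

After reading 7 characters, M is in state S3.

S3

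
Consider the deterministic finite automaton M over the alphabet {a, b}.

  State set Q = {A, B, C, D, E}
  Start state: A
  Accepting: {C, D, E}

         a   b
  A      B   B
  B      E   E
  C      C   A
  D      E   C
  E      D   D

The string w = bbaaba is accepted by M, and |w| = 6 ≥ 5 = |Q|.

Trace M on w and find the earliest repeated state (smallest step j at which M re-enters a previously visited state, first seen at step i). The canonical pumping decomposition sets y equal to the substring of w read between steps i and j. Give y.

Run of M on w = b b a a b a:
  step 0: A  (start)
  step 1: B  (read b: A→B)
  step 2: E  (read b: B→E)
  step 3: D  (read a: E→D)
  step 4: E  (read a: D→E)   ← first repeat (E seen earlier)
  step 5: D  (read b: E→D)
  step 6: E  (read a: D→E)

So i = 2, j = 4, giving x = w[0:2] = bb, y = w[2:4] = aa, z = w[4:6] = ba.
Check: |xy| = 4 ≤ 5 and |y| = 2 ≥ 1. Reading y takes M from E back to E, so every xyⁱz is accepted.

aa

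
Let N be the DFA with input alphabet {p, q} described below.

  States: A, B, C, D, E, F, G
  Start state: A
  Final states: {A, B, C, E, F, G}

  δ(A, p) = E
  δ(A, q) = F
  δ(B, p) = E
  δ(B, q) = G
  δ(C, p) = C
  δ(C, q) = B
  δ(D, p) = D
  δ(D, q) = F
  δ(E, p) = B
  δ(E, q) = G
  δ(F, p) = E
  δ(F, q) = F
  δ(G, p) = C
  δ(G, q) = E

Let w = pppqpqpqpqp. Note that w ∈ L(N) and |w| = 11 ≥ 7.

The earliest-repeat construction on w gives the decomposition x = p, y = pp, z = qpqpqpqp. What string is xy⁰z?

xy⁰z = xz = p·qpqpqpqp = pqpqpqpqp.
Reading y = pp takes N from E back to E, so after x the machine is still in E, and z then leads to the accepting state E. Hence pqpqpqpqp ∈ L(N).

pqpqpqpqp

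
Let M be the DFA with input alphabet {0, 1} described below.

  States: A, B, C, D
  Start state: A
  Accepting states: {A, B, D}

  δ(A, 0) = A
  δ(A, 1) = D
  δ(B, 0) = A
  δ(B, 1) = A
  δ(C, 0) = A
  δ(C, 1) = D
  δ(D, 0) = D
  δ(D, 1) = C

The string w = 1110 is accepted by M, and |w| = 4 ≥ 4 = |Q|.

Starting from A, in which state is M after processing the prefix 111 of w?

D

Run of M on the first 3 characters of w = 1 1 1:
  step 0: A  (start)
  step 1: D  (read 1: A→D)
  step 2: C  (read 1: D→C)
  step 3: D  (read 1: C→D)

After reading 3 characters, M is in state D.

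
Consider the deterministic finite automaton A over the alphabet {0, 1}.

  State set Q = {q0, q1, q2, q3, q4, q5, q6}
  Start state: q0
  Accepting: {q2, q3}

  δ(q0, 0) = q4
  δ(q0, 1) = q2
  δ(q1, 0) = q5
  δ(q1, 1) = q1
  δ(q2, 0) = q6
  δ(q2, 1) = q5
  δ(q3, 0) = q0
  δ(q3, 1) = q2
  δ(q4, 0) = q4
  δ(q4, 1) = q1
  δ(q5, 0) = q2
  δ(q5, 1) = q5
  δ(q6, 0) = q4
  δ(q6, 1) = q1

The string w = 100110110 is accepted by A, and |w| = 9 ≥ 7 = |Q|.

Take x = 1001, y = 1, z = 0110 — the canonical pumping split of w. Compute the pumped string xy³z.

xy^3z = 1001·1·1·1·0110 = 10011110110.
Reading y = 1 takes A from q1 back to q1, so after x·y·y·y the machine is still in q1, and z then leads to the accepting state q2. Hence 10011110110 ∈ L(A).

10011110110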